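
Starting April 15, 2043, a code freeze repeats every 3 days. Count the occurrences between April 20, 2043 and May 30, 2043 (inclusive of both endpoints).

Occurrences land 3·i days after April 15, 2043 for i = 0, 1, 2, …
April 20, 2043 is 5 days after the start; 5 ÷ 3 = 1 remainder 2; since the remainder is 2, round up to i = 2. First occurrence in the window: #3 on April 21, 2043 (2×3 = 6 days in).
May 30, 2043 is 45 days after the start; 45 ÷ 3 = 15 remainder 0. Last occurrence in the window: #16 on May 30, 2043.
Occurrences #3 through #16: 14 in total.

14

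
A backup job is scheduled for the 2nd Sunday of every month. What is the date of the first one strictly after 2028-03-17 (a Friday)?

March 2028 starts on a Wednesday; its first Sunday is the 5th, so the 2nd Sunday is the 12th — 2028-03-12.
That is not after 2028-03-17, so look at April 2028.
April 2028 starts on a Saturday; its first Sunday is the 2nd, so the 2nd Sunday is the 9th — 2028-04-09.

2028-04-09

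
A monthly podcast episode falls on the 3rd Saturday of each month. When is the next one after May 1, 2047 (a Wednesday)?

May 18, 2047

May 2047 starts on a Wednesday; its first Saturday is the 4th, so the 3rd Saturday is the 18th — May 18, 2047.
May 18, 2047 is after May 1, 2047, so that is the next one.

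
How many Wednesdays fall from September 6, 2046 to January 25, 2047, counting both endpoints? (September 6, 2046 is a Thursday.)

September 6, 2046 is a Thursday; the first Wednesday on or after it is September 12, 2046 (6 days later).
From September 12, 2046 to January 25, 2047: 18 + 31 + 30 + 31 + 25 = 135 days (rest of September, October, November, December, January).
135 ÷ 7 = 19 full weeks with remainder 2, so 19 more Wednesdays after the first → 20.

20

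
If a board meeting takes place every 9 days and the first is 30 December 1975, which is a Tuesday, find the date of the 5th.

The 5th occurrence is 4 intervals after the first: 4 × 9 = 36 days after 30 December 1975.
December has 31 days — 1 day to the end of December leaves 35.
January has 31 days (4 left).
4 days into February → 4 February 1976.

4 February 1976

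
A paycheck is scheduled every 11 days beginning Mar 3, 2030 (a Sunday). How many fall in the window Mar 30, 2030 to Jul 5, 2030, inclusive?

9

Occurrences land 11·i days after Mar 3, 2030 for i = 0, 1, 2, …
Mar 30, 2030 is 27 days after the start; 27 ÷ 11 = 2 remainder 5; since the remainder is 5, round up to i = 3. First occurrence in the window: #4 on Apr 5, 2030 (3×11 = 33 days in).
Jul 5, 2030 is 124 days after the start; 124 ÷ 11 = 11 remainder 3. Last occurrence in the window: #12 on Jul 2, 2030.
Occurrences #4 through #12: 9 in total.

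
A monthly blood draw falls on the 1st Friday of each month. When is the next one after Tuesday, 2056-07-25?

2056-08-04

July 2056 starts on a Saturday, so its 1st Friday is 2056-07-07 (6 days in).
That is not after 2056-07-25, so look at August 2056.
August 2056 starts on a Tuesday, so its 1st Friday is 2056-08-04 (3 days in).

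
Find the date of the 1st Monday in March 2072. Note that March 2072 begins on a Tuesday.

2072-03-07

March 2072 begins on a Tuesday, so the first Monday is March 7 (6 days later).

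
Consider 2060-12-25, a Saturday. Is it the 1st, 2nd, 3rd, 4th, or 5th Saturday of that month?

Day 25 falls in week ⌈25/7⌉ of the month.
Days 1–7 hold the 1st Saturday, 8–14 the 2nd, 15–21 the 3rd, 22–28 the 4th, 29–31 the 5th.
25 is in the range for the 4th.

4th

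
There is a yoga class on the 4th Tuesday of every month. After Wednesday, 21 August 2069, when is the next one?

27 August 2069

August 2069 starts on a Thursday; its first Tuesday is the 6th, so the 4th Tuesday is the 27th — 27 August 2069.
27 August 2069 is after 21 August 2069, so that is the next one.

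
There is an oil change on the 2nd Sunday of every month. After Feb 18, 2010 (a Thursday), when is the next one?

Feb 2010 starts on a Monday; its first Sunday is the 7th, so the 2nd Sunday is the 14th — Feb 14, 2010.
That is not after Feb 18, 2010, so look at Mar 2010.
Mar 2010 starts on a Monday; its first Sunday is the 7th, so the 2nd Sunday is the 14th — Mar 14, 2010.

Mar 14, 2010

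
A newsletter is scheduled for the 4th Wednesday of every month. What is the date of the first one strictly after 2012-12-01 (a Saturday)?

2012-12-26

December 2012 starts on a Saturday; its first Wednesday is the 5th, so the 4th Wednesday is the 26th — 2012-12-26.
2012-12-26 is after 2012-12-01, so that is the next one.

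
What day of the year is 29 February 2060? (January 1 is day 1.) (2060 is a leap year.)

60

Days in months before February: 31 = 31.
Plus 29 days into February → day 60.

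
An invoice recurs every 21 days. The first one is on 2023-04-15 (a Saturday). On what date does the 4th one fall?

2023-06-17

The 4th occurrence is 3 intervals after the first: 3 × 21 = 63 days after 2023-04-15.
April has 30 days — 15 days to the end of April leaves 48.
May has 31 days (17 left).
17 days into June → 2023-06-17.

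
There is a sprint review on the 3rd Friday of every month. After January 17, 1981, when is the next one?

February 20, 1981

January 1981 starts on a Thursday; its first Friday is the 2nd, so the 3rd Friday is the 16th — January 16, 1981.
That is not after January 17, 1981, so look at February 1981.
February 1981 starts on a Sunday; its first Friday is the 6th, so the 3rd Friday is the 20th — February 20, 1981.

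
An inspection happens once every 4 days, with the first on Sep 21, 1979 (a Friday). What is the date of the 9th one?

Oct 23, 1979

The 9th occurrence is 8 intervals after the first: 8 × 4 = 32 days after Sep 21, 1979.
Sep has 30 days — 9 days to the end of Sep leaves 23.
23 days into Oct → Oct 23, 1979.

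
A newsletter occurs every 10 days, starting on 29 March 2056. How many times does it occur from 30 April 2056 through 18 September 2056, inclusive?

14

Occurrences land 10·i days after 29 March 2056 for i = 0, 1, 2, …
30 April 2056 is 32 days after the start; 32 ÷ 10 = 3 remainder 2; since the remainder is 2, round up to i = 4. First occurrence in the window: #5 on 8 May 2056 (4×10 = 40 days in).
18 September 2056 is 173 days after the start; 173 ÷ 10 = 17 remainder 3. Last occurrence in the window: #18 on 15 September 2056.
Occurrences #5 through #18: 14 in total.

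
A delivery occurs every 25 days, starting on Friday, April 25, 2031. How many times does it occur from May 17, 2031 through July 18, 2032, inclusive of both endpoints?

18

Occurrences land 25·i days after April 25, 2031 for i = 0, 1, 2, …
May 17, 2031 is 22 days after the start; 22 ÷ 25 = 0 remainder 22; since the remainder is 22, round up to i = 1. First occurrence in the window: #2 on May 20, 2031 (1×25 = 25 days in).
July 18, 2032 is 450 days after the start; 450 ÷ 25 = 18 remainder 0. Last occurrence in the window: #19 on July 18, 2032.
Occurrences #2 through #19: 18 in total.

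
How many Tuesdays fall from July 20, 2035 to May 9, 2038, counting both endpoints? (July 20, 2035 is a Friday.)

July 20, 2035 is a Friday; the first Tuesday on or after it is July 24, 2035 (4 days later).
From July 24, 2035 to May 9, 2038: 160 + 366 + 365 + 129 = 1020 days (rest of 2035, 2036, 2037, to May 9, 2038 in 2038).
1020 ÷ 7 = 145 full weeks with remainder 5, so 145 more Tuesdays after the first → 146.

146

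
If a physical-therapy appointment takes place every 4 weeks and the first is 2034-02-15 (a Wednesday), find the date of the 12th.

2034-12-20

The 12th occurrence is 11 intervals after the first: 11 × 28 = 308 days after 2034-02-15.
February has 28 days — 13 days to the end of February leaves 295.
March has 31 days (264 left).
April has 30 days (234 left).
May has 31 days (203 left).
June has 30 days (173 left).
July has 31 days (142 left).
August has 31 days (111 left).
September has 30 days (81 left).
October has 31 days (50 left).
November has 30 days (20 left).
20 days into December → 2034-12-20.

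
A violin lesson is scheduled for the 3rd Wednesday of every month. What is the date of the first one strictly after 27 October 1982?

17 November 1982

October 1982 starts on a Friday; its first Wednesday is the 6th, so the 3rd Wednesday is the 20th — 20 October 1982.
That is not after 27 October 1982, so look at November 1982.
November 1982 starts on a Monday; its first Wednesday is the 3rd, so the 3rd Wednesday is the 17th — 17 November 1982.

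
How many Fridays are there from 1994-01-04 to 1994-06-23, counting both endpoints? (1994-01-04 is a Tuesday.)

1994-01-04 is a Tuesday; the first Friday on or after it is 1994-01-07 (3 days later).
From 1994-01-07 to 1994-06-23: 24 + 28 + 31 + 30 + 31 + 23 = 167 days (rest of January, February, March, April, May, June).
167 ÷ 7 = 23 full weeks with remainder 6, so 23 more Fridays after the first → 24.

24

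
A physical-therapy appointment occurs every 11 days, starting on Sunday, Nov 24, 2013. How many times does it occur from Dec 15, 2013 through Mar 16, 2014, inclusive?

Occurrences land 11·i days after Nov 24, 2013 for i = 0, 1, 2, …
Dec 15, 2013 is 21 days after the start; 21 ÷ 11 = 1 remainder 10; since the remainder is 10, round up to i = 2. First occurrence in the window: #3 on Dec 16, 2013 (2×11 = 22 days in).
Mar 16, 2014 is 112 days after the start; 112 ÷ 11 = 10 remainder 2. Last occurrence in the window: #11 on Mar 14, 2014.
Occurrences #3 through #11: 9 in total.

9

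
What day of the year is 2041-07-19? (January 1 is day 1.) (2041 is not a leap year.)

Days in months before July: 31 + 28 + 31 + 30 + 31 + 30 = 181.
Plus 19 days into July → day 200.

200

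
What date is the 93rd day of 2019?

January has 31 days (93 − 31 = 62 remain).
February has 28 days (62 − 28 = 34 remain).
March has 31 days (34 − 31 = 3 remain).
3 into April → April 3.

2019-04-03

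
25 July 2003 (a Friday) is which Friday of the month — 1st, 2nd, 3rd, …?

4th

Day 25 falls in week ⌈25/7⌉ of the month.
Days 1–7 hold the 1st Friday, 8–14 the 2nd, 15–21 the 3rd, 22–28 the 4th, 29–31 the 5th.
25 is in the range for the 4th.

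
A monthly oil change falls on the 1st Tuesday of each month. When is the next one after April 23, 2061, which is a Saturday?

May 3, 2061

April 2061 starts on a Friday, so its 1st Tuesday is April 5, 2061 (4 days in).
That is not after April 23, 2061, so look at May 2061.
May 2061 starts on a Sunday, so its 1st Tuesday is May 3, 2061 (2 days in).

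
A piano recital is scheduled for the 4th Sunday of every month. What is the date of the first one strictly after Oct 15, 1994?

Oct 1994 starts on a Saturday; its first Sunday is the 2nd, so the 4th Sunday is the 23rd — Oct 23, 1994.
Oct 23, 1994 is after Oct 15, 1994, so that is the next one.

Oct 23, 1994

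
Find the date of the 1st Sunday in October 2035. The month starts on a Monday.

October 2035 begins on a Monday, so the first Sunday is October 7 (6 days later).

7 October 2035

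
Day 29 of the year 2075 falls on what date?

29 January 2075

29 into January → January 29.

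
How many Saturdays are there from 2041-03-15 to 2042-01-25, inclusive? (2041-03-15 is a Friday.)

2041-03-15 is a Friday; the first Saturday on or after it is 2041-03-16 (1 day later).
From 2041-03-16 to 2042-01-25: 15 + 30 + 31 + 30 + 31 + 31 + 30 + 31 + 30 + 31 + 25 = 315 days (rest of March, April, May, June, July, August, September, October, November, December, January).
315 ÷ 7 = 45 full weeks with remainder 0, so 45 more Saturdays after the first → 46.

46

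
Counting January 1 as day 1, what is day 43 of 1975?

January has 31 days (43 − 31 = 12 remain).
12 into February → February 12.

1975-02-12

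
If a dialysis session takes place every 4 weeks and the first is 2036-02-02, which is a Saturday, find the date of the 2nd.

The 2nd occurrence is 1 interval after the first: 1 × 28 = 28 days after 2036-02-02.
February has 29 days — 27 days to the end of February leaves 1.
1 day into March → 2036-03-01.

2036-03-01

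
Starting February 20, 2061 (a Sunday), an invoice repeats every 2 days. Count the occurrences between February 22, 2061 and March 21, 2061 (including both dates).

14

Occurrences land 2·i days after February 20, 2061 for i = 0, 1, 2, …
February 22, 2061 is 2 days after the start; 2 ÷ 2 = 1 remainder 0. First occurrence in the window: #2 on February 22, 2061 (1×2 = 2 days in).
March 21, 2061 is 29 days after the start; 29 ÷ 2 = 14 remainder 1. Last occurrence in the window: #15 on March 20, 2061.
Occurrences #2 through #15: 14 in total.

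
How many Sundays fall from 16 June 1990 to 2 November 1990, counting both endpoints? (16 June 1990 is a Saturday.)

20

16 June 1990 is a Saturday; the first Sunday on or after it is 17 June 1990 (1 day later).
From 17 June 1990 to 2 November 1990: 13 + 31 + 31 + 30 + 31 + 2 = 138 days (rest of June, July, August, September, October, November).
138 ÷ 7 = 19 full weeks with remainder 5, so 19 more Sundays after the first → 20.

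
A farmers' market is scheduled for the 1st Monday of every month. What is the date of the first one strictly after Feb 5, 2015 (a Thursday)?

Feb 2015 starts on a Sunday, so its 1st Monday is Feb 2, 2015 (1 day in).
That is not after Feb 5, 2015, so look at Mar 2015.
Mar 2015 starts on a Sunday, so its 1st Monday is Mar 2, 2015 (1 day in).

Mar 2, 2015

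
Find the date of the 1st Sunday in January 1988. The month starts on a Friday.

3 January 1988

January 1988 begins on a Friday, so the first Sunday is January 3 (2 days later).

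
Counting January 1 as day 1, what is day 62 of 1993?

January has 31 days (62 − 31 = 31 remain).
February has 28 days (31 − 28 = 3 remain).
3 into March → March 3.

1993-03-03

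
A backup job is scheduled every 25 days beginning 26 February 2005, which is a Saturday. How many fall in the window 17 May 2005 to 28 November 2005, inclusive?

8

Occurrences land 25·i days after 26 February 2005 for i = 0, 1, 2, …
17 May 2005 is 80 days after the start; 80 ÷ 25 = 3 remainder 5; since the remainder is 5, round up to i = 4. First occurrence in the window: #5 on 6 June 2005 (4×25 = 100 days in).
28 November 2005 is 275 days after the start; 275 ÷ 25 = 11 remainder 0. Last occurrence in the window: #12 on 28 November 2005.
Occurrences #5 through #12: 8 in total.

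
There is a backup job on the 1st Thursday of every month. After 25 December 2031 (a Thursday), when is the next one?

1 January 2032

December 2031 starts on a Monday, so its 1st Thursday is 4 December 2031 (3 days in).
That is not after 25 December 2031, so look at January 2032.
January 2032 starts on a Thursday, so its 1st Thursday is 1 January 2032.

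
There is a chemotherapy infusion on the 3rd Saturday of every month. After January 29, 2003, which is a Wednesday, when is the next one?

February 15, 2003

January 2003 starts on a Wednesday; its first Saturday is the 4th, so the 3rd Saturday is the 18th — January 18, 2003.
That is not after January 29, 2003, so look at February 2003.
February 2003 starts on a Saturday; its first Saturday is the 1st, so the 3rd Saturday is the 15th — February 15, 2003.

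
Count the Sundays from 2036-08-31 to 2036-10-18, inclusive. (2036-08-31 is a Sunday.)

2036-08-31 is a Sunday; the first Sunday on or after it is 2036-08-31.
From 2036-08-31 to 2036-10-18: 0 + 30 + 18 = 48 days (rest of August, September, October).
48 ÷ 7 = 6 full weeks with remainder 6, so 6 more Sundays after the first → 7.

7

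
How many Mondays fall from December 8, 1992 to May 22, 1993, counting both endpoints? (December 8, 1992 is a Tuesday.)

23

December 8, 1992 is a Tuesday; the first Monday on or after it is December 14, 1992 (6 days later).
From December 14, 1992 to May 22, 1993: 17 + 31 + 28 + 31 + 30 + 22 = 159 days (rest of December, January, February, March, April, May).
159 ÷ 7 = 22 full weeks with remainder 5, so 22 more Mondays after the first → 23.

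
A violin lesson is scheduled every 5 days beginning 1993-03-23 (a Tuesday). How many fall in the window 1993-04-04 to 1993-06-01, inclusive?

12

Occurrences land 5·i days after 1993-03-23 for i = 0, 1, 2, …
1993-04-04 is 12 days after the start; 12 ÷ 5 = 2 remainder 2; since the remainder is 2, round up to i = 3. First occurrence in the window: #4 on 1993-04-07 (3×5 = 15 days in).
1993-06-01 is 70 days after the start; 70 ÷ 5 = 14 remainder 0. Last occurrence in the window: #15 on 1993-06-01.
Occurrences #4 through #15: 12 in total.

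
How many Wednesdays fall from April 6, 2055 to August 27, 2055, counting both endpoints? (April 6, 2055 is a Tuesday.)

April 6, 2055 is a Tuesday; the first Wednesday on or after it is April 7, 2055 (1 day later).
From April 7, 2055 to August 27, 2055: 23 + 31 + 30 + 31 + 27 = 142 days (rest of April, May, June, July, August).
142 ÷ 7 = 20 full weeks with remainder 2, so 20 more Wednesdays after the first → 21.

21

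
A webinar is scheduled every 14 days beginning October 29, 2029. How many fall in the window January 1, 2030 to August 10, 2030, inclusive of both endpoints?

Occurrences land 14·i days after October 29, 2029 for i = 0, 1, 2, …
January 1, 2030 is 64 days after the start; 64 ÷ 14 = 4 remainder 8; since the remainder is 8, round up to i = 5. First occurrence in the window: #6 on January 7, 2030 (5×14 = 70 days in).
August 10, 2030 is 285 days after the start; 285 ÷ 14 = 20 remainder 5. Last occurrence in the window: #21 on August 5, 2030.
Occurrences #6 through #21: 16 in total.

16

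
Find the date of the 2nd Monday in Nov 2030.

Nov 11, 2030

Nov 2030 begins on a Friday, so the first Monday is Nov 4 (3 days later).
The 2nd Monday is 1 weeks later: 4 + 7 = 11.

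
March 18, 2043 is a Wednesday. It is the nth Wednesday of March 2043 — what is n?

Day 18 falls in week ⌈18/7⌉ of the month.
Days 1–7 hold the 1st Wednesday, 8–14 the 2nd, 15–21 the 3rd, 22–28 the 4th, 29–31 the 5th.
18 is in the range for the 3rd.

3rd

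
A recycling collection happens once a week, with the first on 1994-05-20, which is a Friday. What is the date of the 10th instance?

1994-07-22

The 10th occurrence is 9 intervals after the first: 9 × 7 = 63 days after 1994-05-20.
May has 31 days — 11 days to the end of May leaves 52.
June has 30 days (22 left).
22 days into July → 1994-07-22.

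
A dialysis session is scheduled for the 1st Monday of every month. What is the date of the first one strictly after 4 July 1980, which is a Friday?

7 July 1980

July 1980 starts on a Tuesday, so its 1st Monday is 7 July 1980 (6 days in).
7 July 1980 is after 4 July 1980, so that is the next one.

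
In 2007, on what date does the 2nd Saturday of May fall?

The first Saturday of May 2007 is May 5.
The 2nd Saturday is 1 weeks later: 5 + 7 = 12.

May 12, 2007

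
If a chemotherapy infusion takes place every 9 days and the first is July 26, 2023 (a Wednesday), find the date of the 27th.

The 27th occurrence is 26 intervals after the first: 26 × 9 = 234 days after July 26, 2023.
July has 31 days — 5 days to the end of July leaves 229.
August has 31 days (198 left).
September has 30 days (168 left).
October has 31 days (137 left).
November has 30 days (107 left).
December has 31 days (76 left).
January has 31 days (45 left).
February has 29 days (16 left).
16 days into March → March 16, 2024.

March 16, 2024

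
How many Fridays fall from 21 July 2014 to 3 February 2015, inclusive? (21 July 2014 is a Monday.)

28

21 July 2014 is a Monday; the first Friday on or after it is 25 July 2014 (4 days later).
From 25 July 2014 to 3 February 2015: 6 + 31 + 30 + 31 + 30 + 31 + 31 + 3 = 193 days (rest of July, August, September, October, November, December, January, February).
193 ÷ 7 = 27 full weeks with remainder 4, so 27 more Fridays after the first → 28.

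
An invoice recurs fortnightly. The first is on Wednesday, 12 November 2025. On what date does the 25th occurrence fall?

14 October 2026

The 25th occurrence is 24 intervals after the first: 24 × 14 = 336 days after 12 November 2025.
November has 30 days — 18 days to the end of November leaves 318.
December has 31 days (287 left).
January has 31 days (256 left).
February has 28 days (228 left).
March has 31 days (197 left).
April has 30 days (167 left).
May has 31 days (136 left).
June has 30 days (106 left).
July has 31 days (75 left).
August has 31 days (44 left).
September has 30 days (14 left).
14 days into October → 14 October 2026.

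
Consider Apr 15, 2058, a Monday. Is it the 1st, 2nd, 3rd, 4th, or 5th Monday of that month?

Day 15 falls in week ⌈15/7⌉ of the month.
Days 1–7 hold the 1st Monday, 8–14 the 2nd, 15–21 the 3rd, 22–28 the 4th, 29–31 the 5th.
15 is in the range for the 3rd.

3rd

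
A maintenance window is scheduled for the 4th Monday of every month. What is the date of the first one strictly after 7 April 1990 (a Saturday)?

23 April 1990

April 1990 starts on a Sunday; its first Monday is the 2nd, so the 4th Monday is the 23rd — 23 April 1990.
23 April 1990 is after 7 April 1990, so that is the next one.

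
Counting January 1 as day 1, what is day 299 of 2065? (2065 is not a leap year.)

Jan has 31 days (299 − 31 = 268 remain).
Feb has 28 days (268 − 28 = 240 remain).
Mar has 31 days (240 − 31 = 209 remain).
Apr has 30 days (209 − 30 = 179 remain).
May has 31 days (179 − 31 = 148 remain).
Jun has 30 days (148 − 30 = 118 remain).
Jul has 31 days (118 − 31 = 87 remain).
Aug has 31 days (87 − 31 = 56 remain).
Sep has 30 days (56 − 30 = 26 remain).
26 into Oct → Oct 26.

Oct 26, 2065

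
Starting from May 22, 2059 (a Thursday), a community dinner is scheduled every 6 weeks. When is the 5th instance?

Nov 6, 2059

The 5th occurrence is 4 intervals after the first: 4 × 42 = 168 days after May 22, 2059.
May has 31 days — 9 days to the end of May leaves 159.
Jun has 30 days (129 left).
Jul has 31 days (98 left).
Aug has 31 days (67 left).
Sep has 30 days (37 left).
Oct has 31 days (6 left).
6 days into Nov → Nov 6, 2059.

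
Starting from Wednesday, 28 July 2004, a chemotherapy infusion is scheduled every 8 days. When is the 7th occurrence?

14 September 2004

The 7th occurrence is 6 intervals after the first: 6 × 8 = 48 days after 28 July 2004.
July has 31 days — 3 days to the end of July leaves 45.
August has 31 days (14 left).
14 days into September → 14 September 2004.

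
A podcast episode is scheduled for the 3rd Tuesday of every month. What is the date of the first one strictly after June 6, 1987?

June 1987 starts on a Monday; its first Tuesday is the 2nd, so the 3rd Tuesday is the 16th — June 16, 1987.
June 16, 1987 is after June 6, 1987, so that is the next one.

June 16, 1987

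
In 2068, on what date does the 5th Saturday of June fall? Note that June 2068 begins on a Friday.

June 2068 begins on a Friday, so the first Saturday is June 2 (1 day later).
The 5th Saturday is 4 weeks later: 2 + 28 = 30.

2068-06-30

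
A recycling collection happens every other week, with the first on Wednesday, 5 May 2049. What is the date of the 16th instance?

The 16th occurrence is 15 intervals after the first: 15 × 14 = 210 days after 5 May 2049.
May has 31 days — 26 days to the end of May leaves 184.
June has 30 days (154 left).
July has 31 days (123 left).
August has 31 days (92 left).
September has 30 days (62 left).
October has 31 days (31 left).
November has 30 days (1 left).
1 day into December → 1 December 2049.

1 December 2049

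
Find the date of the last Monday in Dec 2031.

Dec 2031 begins on a Monday, so the first Monday is Dec 1.
Dec 2031 has 31 days. Adding weeks: 1, 8, 15, 22, 29 — the last one ≤ 31 is the 29th.

Dec 29, 2031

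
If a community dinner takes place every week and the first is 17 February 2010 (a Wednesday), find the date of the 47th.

5 January 2011

The 47th occurrence is 46 intervals after the first: 46 × 7 = 322 days after 17 February 2010.
February has 28 days — 11 days to the end of February leaves 311.
March has 31 days (280 left).
April has 30 days (250 left).
May has 31 days (219 left).
June has 30 days (189 left).
July has 31 days (158 left).
August has 31 days (127 left).
September has 30 days (97 left).
October has 31 days (66 left).
November has 30 days (36 left).
December has 31 days (5 left).
5 days into January → 5 January 2011.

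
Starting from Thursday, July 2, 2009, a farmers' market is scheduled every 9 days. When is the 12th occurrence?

October 9, 2009

The 12th occurrence is 11 intervals after the first: 11 × 9 = 99 days after July 2, 2009.
July has 31 days — 29 days to the end of July leaves 70.
August has 31 days (39 left).
September has 30 days (9 left).
9 days into October → October 9, 2009.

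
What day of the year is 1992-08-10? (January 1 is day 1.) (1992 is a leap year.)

Days in months before August: 31 + 29 + 31 + 30 + 31 + 30 + 31 = 213.
Plus 10 days into August → day 223.

223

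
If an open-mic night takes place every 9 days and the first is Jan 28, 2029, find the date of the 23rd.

Aug 14, 2029

The 23rd occurrence is 22 intervals after the first: 22 × 9 = 198 days after Jan 28, 2029.
Jan has 31 days — 3 days to the end of Jan leaves 195.
Feb has 28 days (167 left).
Mar has 31 days (136 left).
Apr has 30 days (106 left).
May has 31 days (75 left).
Jun has 30 days (45 left).
Jul has 31 days (14 left).
14 days into Aug → Aug 14, 2029.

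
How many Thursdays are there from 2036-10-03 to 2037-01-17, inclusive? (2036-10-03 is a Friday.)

2036-10-03 is a Friday; the first Thursday on or after it is 2036-10-09 (6 days later).
From 2036-10-09 to 2037-01-17: 22 + 30 + 31 + 17 = 100 days (rest of October, November, December, January).
100 ÷ 7 = 14 full weeks with remainder 2, so 14 more Thursdays after the first → 15.

15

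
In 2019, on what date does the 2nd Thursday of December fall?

The first Thursday of December 2019 is December 5.
The 2nd Thursday is 1 weeks later: 5 + 7 = 12.

December 12, 2019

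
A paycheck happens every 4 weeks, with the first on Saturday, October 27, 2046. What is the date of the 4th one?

The 4th occurrence is 3 intervals after the first: 3 × 28 = 84 days after October 27, 2046.
October has 31 days — 4 days to the end of October leaves 80.
November has 30 days (50 left).
December has 31 days (19 left).
19 days into January → January 19, 2047.

January 19, 2047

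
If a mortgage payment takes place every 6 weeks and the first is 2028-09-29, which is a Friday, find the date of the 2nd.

The 2nd occurrence is 1 interval after the first: 1 × 42 = 42 days after 2028-09-29.
September has 30 days — 1 day to the end of September leaves 41.
October has 31 days (10 left).
10 days into November → 2028-11-10.

2028-11-10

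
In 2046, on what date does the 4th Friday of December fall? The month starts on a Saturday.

28 December 2046

December 2046 begins on a Saturday, so the first Friday is December 7 (6 days later).
The 4th Friday is 3 weeks later: 7 + 21 = 28.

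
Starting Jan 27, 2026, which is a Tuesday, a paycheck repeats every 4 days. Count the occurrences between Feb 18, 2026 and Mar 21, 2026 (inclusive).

Occurrences land 4·i days after Jan 27, 2026 for i = 0, 1, 2, …
Feb 18, 2026 is 22 days after the start; 22 ÷ 4 = 5 remainder 2; since the remainder is 2, round up to i = 6. First occurrence in the window: #7 on Feb 20, 2026 (6×4 = 24 days in).
Mar 21, 2026 is 53 days after the start; 53 ÷ 4 = 13 remainder 1. Last occurrence in the window: #14 on Mar 20, 2026.
Occurrences #7 through #14: 8 in total.

8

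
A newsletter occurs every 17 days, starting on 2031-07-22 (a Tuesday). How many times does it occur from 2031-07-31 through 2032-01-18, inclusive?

Occurrences land 17·i days after 2031-07-22 for i = 0, 1, 2, …
2031-07-31 is 9 days after the start; 9 ÷ 17 = 0 remainder 9; since the remainder is 9, round up to i = 1. First occurrence in the window: #2 on 2031-08-08 (1×17 = 17 days in).
2032-01-18 is 180 days after the start; 180 ÷ 17 = 10 remainder 10. Last occurrence in the window: #11 on 2032-01-08.
Occurrences #2 through #11: 10 in total.

10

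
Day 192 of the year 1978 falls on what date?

January has 31 days (192 − 31 = 161 remain).
February has 28 days (161 − 28 = 133 remain).
March has 31 days (133 − 31 = 102 remain).
April has 30 days (102 − 30 = 72 remain).
May has 31 days (72 − 31 = 41 remain).
June has 30 days (41 − 30 = 11 remain).
11 into July → July 11.

July 11, 1978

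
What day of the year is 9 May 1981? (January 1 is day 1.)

Days in months before May: 31 + 28 + 31 + 30 = 120.
Plus 9 days into May → day 129.

129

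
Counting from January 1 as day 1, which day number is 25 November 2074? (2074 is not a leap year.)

Days in months before November: 31 + 28 + 31 + 30 + 31 + 30 + 31 + 31 + 30 + 31 = 304.
Plus 25 days into November → day 329.

329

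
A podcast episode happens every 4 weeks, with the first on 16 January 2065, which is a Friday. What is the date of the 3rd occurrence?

The 3rd occurrence is 2 intervals after the first: 2 × 28 = 56 days after 16 January 2065.
January has 31 days — 15 days to the end of January leaves 41.
February has 28 days (13 left).
13 days into March → 13 March 2065.

13 March 2065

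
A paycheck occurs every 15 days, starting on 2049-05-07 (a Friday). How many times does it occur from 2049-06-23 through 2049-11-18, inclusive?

Occurrences land 15·i days after 2049-05-07 for i = 0, 1, 2, …
2049-06-23 is 47 days after the start; 47 ÷ 15 = 3 remainder 2; since the remainder is 2, round up to i = 4. First occurrence in the window: #5 on 2049-07-06 (4×15 = 60 days in).
2049-11-18 is 195 days after the start; 195 ÷ 15 = 13 remainder 0. Last occurrence in the window: #14 on 2049-11-18.
Occurrences #5 through #14: 10 in total.

10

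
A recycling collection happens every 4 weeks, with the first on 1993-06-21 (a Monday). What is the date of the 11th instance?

1994-03-28

The 11th occurrence is 10 intervals after the first: 10 × 28 = 280 days after 1993-06-21.
June has 30 days — 9 days to the end of June leaves 271.
July has 31 days (240 left).
August has 31 days (209 left).
September has 30 days (179 left).
October has 31 days (148 left).
November has 30 days (118 left).
December has 31 days (87 left).
January has 31 days (56 left).
February has 28 days (28 left).
28 days into March → 1994-03-28.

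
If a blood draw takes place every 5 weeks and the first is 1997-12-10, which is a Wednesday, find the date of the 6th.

1998-06-03

The 6th occurrence is 5 intervals after the first: 5 × 35 = 175 days after 1997-12-10.
December has 31 days — 21 days to the end of December leaves 154.
January has 31 days (123 left).
February has 28 days (95 left).
March has 31 days (64 left).
April has 30 days (34 left).
May has 31 days (3 left).
3 days into June → 1998-06-03.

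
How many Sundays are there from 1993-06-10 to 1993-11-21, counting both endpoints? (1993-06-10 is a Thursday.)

1993-06-10 is a Thursday; the first Sunday on or after it is 1993-06-13 (3 days later).
From 1993-06-13 to 1993-11-21: 17 + 31 + 31 + 30 + 31 + 21 = 161 days (rest of June, July, August, September, October, November).
161 ÷ 7 = 23 full weeks with remainder 0, so 23 more Sundays after the first → 24.

24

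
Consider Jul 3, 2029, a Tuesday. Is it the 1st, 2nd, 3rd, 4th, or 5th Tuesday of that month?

Day 3 falls in week ⌈3/7⌉ of the month.
Days 1–7 hold the 1st Tuesday, 8–14 the 2nd, 15–21 the 3rd, 22–28 the 4th, 29–31 the 5th.
3 is in the range for the 1st.

1st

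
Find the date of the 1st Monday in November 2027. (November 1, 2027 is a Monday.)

November 2027 begins on a Monday, so the first Monday is November 1.

1 November 2027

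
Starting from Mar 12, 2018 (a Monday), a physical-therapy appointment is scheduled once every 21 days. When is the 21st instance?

May 6, 2019

The 21st occurrence is 20 intervals after the first: 20 × 21 = 420 days after Mar 12, 2018.
Mar has 31 days — 19 days to the end of Mar leaves 401.
From end of Mar to end of 2018 is 275 days (126 left).
Jan has 31 days (95 left).
Feb has 28 days (67 left).
Mar has 31 days (36 left).
Apr has 30 days (6 left).
6 days into May → May 6, 2019.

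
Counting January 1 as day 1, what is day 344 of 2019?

January has 31 days (344 − 31 = 313 remain).
February has 28 days (313 − 28 = 285 remain).
March has 31 days (285 − 31 = 254 remain).
April has 30 days (254 − 30 = 224 remain).
May has 31 days (224 − 31 = 193 remain).
June has 30 days (193 − 30 = 163 remain).
July has 31 days (163 − 31 = 132 remain).
August has 31 days (132 − 31 = 101 remain).
September has 30 days (101 − 30 = 71 remain).
October has 31 days (71 − 31 = 40 remain).
November has 30 days (40 − 30 = 10 remain).
10 into December → December 10.

2019-12-10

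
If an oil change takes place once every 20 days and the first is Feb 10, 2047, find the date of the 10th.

Aug 9, 2047

The 10th occurrence is 9 intervals after the first: 9 × 20 = 180 days after Feb 10, 2047.
Feb has 28 days — 18 days to the end of Feb leaves 162.
Mar has 31 days (131 left).
Apr has 30 days (101 left).
May has 31 days (70 left).
Jun has 30 days (40 left).
Jul has 31 days (9 left).
9 days into Aug → Aug 9, 2047.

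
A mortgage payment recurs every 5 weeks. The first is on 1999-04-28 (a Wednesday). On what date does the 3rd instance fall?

The 3rd occurrence is 2 intervals after the first: 2 × 35 = 70 days after 1999-04-28.
April has 30 days — 2 days to the end of April leaves 68.
May has 31 days (37 left).
June has 30 days (7 left).
7 days into July → 1999-07-07.

1999-07-07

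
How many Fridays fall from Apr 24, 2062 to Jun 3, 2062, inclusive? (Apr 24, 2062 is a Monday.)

6

Apr 24, 2062 is a Monday; the first Friday on or after it is Apr 28, 2062 (4 days later).
From Apr 28, 2062 to Jun 3, 2062: 2 + 31 + 3 = 36 days (rest of Apr, May, Jun).
36 ÷ 7 = 5 full weeks with remainder 1, so 5 more Fridays after the first → 6.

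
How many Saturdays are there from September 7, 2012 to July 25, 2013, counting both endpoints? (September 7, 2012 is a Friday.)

46

September 7, 2012 is a Friday; the first Saturday on or after it is September 8, 2012 (1 day later).
From September 8, 2012 to July 25, 2013: 22 + 31 + 30 + 31 + 31 + 28 + 31 + 30 + 31 + 30 + 25 = 320 days (rest of September, October, November, December, January, February, March, April, May, June, July).
320 ÷ 7 = 45 full weeks with remainder 5, so 45 more Saturdays after the first → 46.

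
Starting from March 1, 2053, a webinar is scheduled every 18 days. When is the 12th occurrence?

September 15, 2053

The 12th occurrence is 11 intervals after the first: 11 × 18 = 198 days after March 1, 2053.
March has 31 days — 30 days to the end of March leaves 168.
April has 30 days (138 left).
May has 31 days (107 left).
June has 30 days (77 left).
July has 31 days (46 left).
August has 31 days (15 left).
15 days into September → September 15, 2053.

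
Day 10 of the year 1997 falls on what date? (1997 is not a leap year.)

1997-01-10

10 into January → January 10.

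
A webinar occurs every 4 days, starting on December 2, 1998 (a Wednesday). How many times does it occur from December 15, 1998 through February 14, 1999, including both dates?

Occurrences land 4·i days after December 2, 1998 for i = 0, 1, 2, …
December 15, 1998 is 13 days after the start; 13 ÷ 4 = 3 remainder 1; since the remainder is 1, round up to i = 4. First occurrence in the window: #5 on December 18, 1998 (4×4 = 16 days in).
February 14, 1999 is 74 days after the start; 74 ÷ 4 = 18 remainder 2. Last occurrence in the window: #19 on February 12, 1999.
Occurrences #5 through #19: 15 in total.

15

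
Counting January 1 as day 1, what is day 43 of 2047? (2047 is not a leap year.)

January has 31 days (43 − 31 = 12 remain).
12 into February → February 12.

2047-02-12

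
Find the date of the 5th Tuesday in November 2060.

November 30, 2060

November 2060 begins on a Monday, so the first Tuesday is November 2 (1 day later).
The 5th Tuesday is 4 weeks later: 2 + 28 = 30.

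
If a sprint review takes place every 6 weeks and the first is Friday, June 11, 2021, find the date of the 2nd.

The 2nd occurrence is 1 interval after the first: 1 × 42 = 42 days after June 11, 2021.
June has 30 days — 19 days to the end of June leaves 23.
23 days into July → July 23, 2021.

July 23, 2021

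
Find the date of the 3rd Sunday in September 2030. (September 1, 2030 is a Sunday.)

15 September 2030

September 2030 begins on a Sunday, so the first Sunday is September 1.
The 3rd Sunday is 2 weeks later: 1 + 14 = 15.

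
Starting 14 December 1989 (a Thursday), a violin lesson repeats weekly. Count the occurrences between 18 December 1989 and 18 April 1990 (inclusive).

Occurrences land 7·i days after 14 December 1989 for i = 0, 1, 2, …
18 December 1989 is 4 days after the start; 4 ÷ 7 = 0 remainder 4; since the remainder is 4, round up to i = 1. First occurrence in the window: #2 on 21 December 1989 (1×7 = 7 days in).
18 April 1990 is 125 days after the start; 125 ÷ 7 = 17 remainder 6. Last occurrence in the window: #18 on 12 April 1990.
Occurrences #2 through #18: 17 in total.

17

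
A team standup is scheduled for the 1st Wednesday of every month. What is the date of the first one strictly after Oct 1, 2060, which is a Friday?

Oct 2060 starts on a Friday, so its 1st Wednesday is Oct 6, 2060 (5 days in).
Oct 6, 2060 is after Oct 1, 2060, so that is the next one.

Oct 6, 2060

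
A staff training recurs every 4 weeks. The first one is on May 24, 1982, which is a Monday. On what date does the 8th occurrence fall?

The 8th occurrence is 7 intervals after the first: 7 × 28 = 196 days after May 24, 1982.
May has 31 days — 7 days to the end of May leaves 189.
Jun has 30 days (159 left).
Jul has 31 days (128 left).
Aug has 31 days (97 left).
Sep has 30 days (67 left).
Oct has 31 days (36 left).
Nov has 30 days (6 left).
6 days into Dec → Dec 6, 1982.

Dec 6, 1982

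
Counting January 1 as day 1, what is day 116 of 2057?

January has 31 days (116 − 31 = 85 remain).
February has 28 days (85 − 28 = 57 remain).
March has 31 days (57 − 31 = 26 remain).
26 into April → April 26.

2057-04-26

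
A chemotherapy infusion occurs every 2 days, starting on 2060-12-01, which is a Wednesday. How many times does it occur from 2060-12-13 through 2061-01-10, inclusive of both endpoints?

Occurrences land 2·i days after 2060-12-01 for i = 0, 1, 2, …
2060-12-13 is 12 days after the start; 12 ÷ 2 = 6 remainder 0. First occurrence in the window: #7 on 2060-12-13 (6×2 = 12 days in).
2061-01-10 is 40 days after the start; 40 ÷ 2 = 20 remainder 0. Last occurrence in the window: #21 on 2061-01-10.
Occurrences #7 through #21: 15 in total.

15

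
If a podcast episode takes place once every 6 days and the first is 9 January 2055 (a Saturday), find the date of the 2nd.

15 January 2055

The 2nd occurrence is 1 interval after the first: 1 × 6 = 6 days after 9 January 2055.
6 days later is 15 January 2055.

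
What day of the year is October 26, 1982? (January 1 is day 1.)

299

Days in months before October: 31 + 28 + 31 + 30 + 31 + 30 + 31 + 31 + 30 = 273.
Plus 26 days into October → day 299.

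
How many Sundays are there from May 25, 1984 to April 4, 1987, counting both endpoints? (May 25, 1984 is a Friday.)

149

May 25, 1984 is a Friday; the first Sunday on or after it is May 27, 1984 (2 days later).
From May 27, 1984 to April 4, 1987: 218 + 365 + 365 + 94 = 1042 days (rest of 1984, 1985, 1986, to April 4, 1987 in 1987).
1042 ÷ 7 = 148 full weeks with remainder 6, so 148 more Sundays after the first → 149.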